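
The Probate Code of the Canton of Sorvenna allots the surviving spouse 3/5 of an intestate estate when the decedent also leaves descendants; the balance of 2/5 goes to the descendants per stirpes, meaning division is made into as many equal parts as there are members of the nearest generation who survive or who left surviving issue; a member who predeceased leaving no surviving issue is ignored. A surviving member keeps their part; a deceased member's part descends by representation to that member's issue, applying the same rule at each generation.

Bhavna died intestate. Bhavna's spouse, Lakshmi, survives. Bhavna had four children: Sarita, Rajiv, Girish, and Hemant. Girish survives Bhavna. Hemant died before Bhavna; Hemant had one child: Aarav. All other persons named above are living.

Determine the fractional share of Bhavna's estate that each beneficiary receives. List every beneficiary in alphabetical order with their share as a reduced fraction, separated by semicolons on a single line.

Lakshmi, as surviving spouse, takes 3/5.
The remaining 2/5 passes to Bhavna's descendants per stirpes.
The 2/5 is divided into 4 equal shares of 1/10 among Sarita, Rajiv, Girish, Hemant.
Sarita is living and takes 1/10.
Rajiv is living and takes 1/10.
Girish is living and takes 1/10.
Hemant predeceased; the 1/10 allotted to Hemant's branch passes to Hemant's issue by representation.
Aarav is the sole taker at this level and receives the full 1/10.

Aarav 1/10; Girish 1/10; Lakshmi 3/5; Rajiv 1/10; Sarita 1/10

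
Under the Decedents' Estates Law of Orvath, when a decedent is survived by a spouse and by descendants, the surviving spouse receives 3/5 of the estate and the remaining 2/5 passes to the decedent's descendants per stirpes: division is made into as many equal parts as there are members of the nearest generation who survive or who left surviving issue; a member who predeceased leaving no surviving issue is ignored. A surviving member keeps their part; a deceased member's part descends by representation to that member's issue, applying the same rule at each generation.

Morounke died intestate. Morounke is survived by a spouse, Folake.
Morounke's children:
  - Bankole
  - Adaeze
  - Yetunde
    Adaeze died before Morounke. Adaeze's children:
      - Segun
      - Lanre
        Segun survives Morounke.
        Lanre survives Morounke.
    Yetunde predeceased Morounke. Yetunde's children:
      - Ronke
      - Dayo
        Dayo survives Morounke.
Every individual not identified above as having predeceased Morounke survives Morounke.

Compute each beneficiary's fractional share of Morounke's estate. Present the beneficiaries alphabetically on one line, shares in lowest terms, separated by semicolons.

Folake, as surviving spouse, takes 3/5.
The remaining 2/5 passes to Morounke's descendants per stirpes.
The 2/5 is divided into 3 equal shares of 2/15 among Bankole, Adaeze, Yetunde.
Bankole is living and takes 2/15.
Adaeze predeceased; the 2/15 allotted to Adaeze's branch passes to Adaeze's issue by representation.
The 2/15 is divided into 2 equal shares of 1/15 among Segun, Lanre.
Segun is living and takes 1/15.
Lanre is living and takes 1/15.
Yetunde predeceased; the 2/15 allotted to Yetunde's branch passes to Yetunde's issue by representation.
The 2/15 is divided into 2 equal shares of 1/15 among Ronke, Dayo.
Ronke is living and takes 1/15.
Dayo is living and takes 1/15.

Bankole 2/15; Dayo 1/15; Folake 3/5; Lanre 1/15; Ronke 1/15; Segun 1/15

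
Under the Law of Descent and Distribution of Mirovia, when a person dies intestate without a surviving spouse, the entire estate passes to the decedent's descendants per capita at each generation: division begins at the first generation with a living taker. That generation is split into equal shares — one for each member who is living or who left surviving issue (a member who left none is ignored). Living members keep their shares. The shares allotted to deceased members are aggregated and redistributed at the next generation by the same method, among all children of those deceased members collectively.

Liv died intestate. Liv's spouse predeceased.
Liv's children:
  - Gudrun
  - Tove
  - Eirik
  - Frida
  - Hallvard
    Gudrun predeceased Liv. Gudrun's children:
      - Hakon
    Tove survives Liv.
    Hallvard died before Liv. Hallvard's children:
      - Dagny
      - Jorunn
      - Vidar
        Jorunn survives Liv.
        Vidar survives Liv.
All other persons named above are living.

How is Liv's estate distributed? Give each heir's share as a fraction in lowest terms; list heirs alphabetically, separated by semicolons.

Dagny 1/10; Eirik 1/5; Frida 1/5; Hakon 1/10; Jorunn 1/10; Tove 1/5; Vidar 1/10

There is no surviving spouse, so the entire estate passes to Liv's descendants per capita at each generation.
At generation 1 (Gudrun, Tove, Eirik, Frida, Hallvard) there are 5 shares of (1)/5 = 1/5 each.
Living: Tove, Eirik, and Frida — each takes 1/5.
Deceased: Gudrun and Hallvard. Their combined 2/5 is pooled and carried to generation 2.
At generation 2 (Hakon, Dagny, Jorunn, Vidar) there are 4 shares of (2/5)/4 = 1/10 each.
Living: Hakon, Dagny, Jorunn, and Vidar — each takes 1/10.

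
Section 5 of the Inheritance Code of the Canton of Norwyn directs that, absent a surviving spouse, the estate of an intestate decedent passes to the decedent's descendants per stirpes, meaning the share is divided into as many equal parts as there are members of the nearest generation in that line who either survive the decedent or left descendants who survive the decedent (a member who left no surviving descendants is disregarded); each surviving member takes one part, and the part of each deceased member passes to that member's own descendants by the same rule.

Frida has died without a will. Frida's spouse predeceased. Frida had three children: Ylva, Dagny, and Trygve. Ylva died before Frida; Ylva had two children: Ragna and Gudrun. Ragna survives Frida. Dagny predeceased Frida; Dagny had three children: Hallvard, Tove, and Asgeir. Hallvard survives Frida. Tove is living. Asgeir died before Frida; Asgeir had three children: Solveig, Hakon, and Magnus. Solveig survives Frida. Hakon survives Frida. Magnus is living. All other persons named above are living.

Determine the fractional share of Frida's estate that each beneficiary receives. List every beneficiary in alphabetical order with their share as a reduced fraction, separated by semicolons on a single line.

There is no surviving spouse, so the entire estate passes to Frida's descendants per stirpes.
The estate is divided into 3 equal shares of 1/3 among Ylva, Dagny, Trygve.
Ylva predeceased; the 1/3 allotted to Ylva's branch passes to Ylva's issue by representation.
The 1/3 is divided into 2 equal shares of 1/6 among Ragna, Gudrun.
Ragna is living and takes 1/6.
Gudrun is living and takes 1/6.
Dagny predeceased; the 1/3 allotted to Dagny's branch passes to Dagny's issue by representation.
The 1/3 is divided into 3 equal shares of 1/9 among Hallvard, Tove, Asgeir.
Hallvard is living and takes 1/9.
Tove is living and takes 1/9.
Asgeir predeceased; the 1/9 allotted to Asgeir's branch passes to Asgeir's issue by representation.
The 1/9 is divided into 3 equal shares of 1/27 among Solveig, Hakon, Magnus.
Solveig is living and takes 1/27.
Hakon is living and takes 1/27.
Magnus is living and takes 1/27.
Trygve is living and takes 1/3.

Gudrun 1/6; Hakon 1/27; Hallvard 1/9; Magnus 1/27; Ragna 1/6; Solveig 1/27; Tove 1/9; Trygve 1/3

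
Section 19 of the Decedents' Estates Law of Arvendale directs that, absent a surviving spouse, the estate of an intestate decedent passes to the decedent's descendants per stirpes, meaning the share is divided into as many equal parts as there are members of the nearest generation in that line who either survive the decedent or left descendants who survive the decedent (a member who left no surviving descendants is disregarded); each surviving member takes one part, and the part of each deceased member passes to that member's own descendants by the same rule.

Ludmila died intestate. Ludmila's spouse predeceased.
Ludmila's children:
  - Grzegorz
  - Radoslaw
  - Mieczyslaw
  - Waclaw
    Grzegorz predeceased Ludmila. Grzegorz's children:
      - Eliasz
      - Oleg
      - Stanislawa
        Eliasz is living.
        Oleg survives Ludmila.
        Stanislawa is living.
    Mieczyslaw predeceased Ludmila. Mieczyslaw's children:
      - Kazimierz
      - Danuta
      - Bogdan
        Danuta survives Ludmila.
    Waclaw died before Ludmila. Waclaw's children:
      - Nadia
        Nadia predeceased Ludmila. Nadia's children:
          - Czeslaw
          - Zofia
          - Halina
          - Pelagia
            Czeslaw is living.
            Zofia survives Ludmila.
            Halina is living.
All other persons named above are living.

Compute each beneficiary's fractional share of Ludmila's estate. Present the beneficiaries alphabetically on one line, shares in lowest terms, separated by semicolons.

Bogdan 1/12; Czeslaw 1/16; Danuta 1/12; Eliasz 1/12; Halina 1/16; Kazimierz 1/12; Oleg 1/12; Pelagia 1/16; Radoslaw 1/4; Stanislawa 1/12; Zofia 1/16

There is no surviving spouse, so the entire estate passes to Ludmila's descendants per stirpes.
The estate is divided into 4 equal shares of 1/4 among Grzegorz, Radoslaw, Mieczyslaw, Waclaw.
Grzegorz predeceased; the 1/4 allotted to Grzegorz's branch passes to Grzegorz's issue by representation.
The 1/4 is divided into 3 equal shares of 1/12 among Eliasz, Oleg, Stanislawa.
Eliasz is living and takes 1/12.
Oleg is living and takes 1/12.
Stanislawa is living and takes 1/12.
Radoslaw is living and takes 1/4.
Mieczyslaw predeceased; the 1/4 allotted to Mieczyslaw's branch passes to Mieczyslaw's issue by representation.
The 1/4 is divided into 3 equal shares of 1/12 among Kazimierz, Danuta, Bogdan.
Kazimierz is living and takes 1/12.
Danuta is living and takes 1/12.
Bogdan is living and takes 1/12.
Waclaw predeceased; the 1/4 allotted to Waclaw's branch passes to Waclaw's issue by representation.
Nadia's line is the sole branch at this level, so the full 1/4 passes to Nadia's issue by representation.
The 1/4 is divided into 4 equal shares of 1/16 among Czeslaw, Zofia, Halina, Pelagia.
Czeslaw is living and takes 1/16.
Zofia is living and takes 1/16.
Halina is living and takes 1/16.
Pelagia is living and takes 1/16.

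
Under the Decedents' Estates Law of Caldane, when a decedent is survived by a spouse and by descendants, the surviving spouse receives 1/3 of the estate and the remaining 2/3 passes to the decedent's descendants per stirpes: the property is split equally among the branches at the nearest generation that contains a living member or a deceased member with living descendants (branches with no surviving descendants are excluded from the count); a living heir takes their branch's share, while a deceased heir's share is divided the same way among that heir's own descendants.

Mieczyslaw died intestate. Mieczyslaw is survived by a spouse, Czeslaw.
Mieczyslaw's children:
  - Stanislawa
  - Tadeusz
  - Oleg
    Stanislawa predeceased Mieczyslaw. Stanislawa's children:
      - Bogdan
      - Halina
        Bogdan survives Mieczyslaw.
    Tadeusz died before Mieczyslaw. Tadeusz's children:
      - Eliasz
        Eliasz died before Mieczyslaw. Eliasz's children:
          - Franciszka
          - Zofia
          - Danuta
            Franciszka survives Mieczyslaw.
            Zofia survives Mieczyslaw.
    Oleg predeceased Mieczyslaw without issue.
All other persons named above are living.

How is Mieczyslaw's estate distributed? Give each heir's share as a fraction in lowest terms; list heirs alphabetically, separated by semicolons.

Bogdan 1/6; Czeslaw 1/3; Danuta 1/9; Franciszka 1/9; Halina 1/6; Zofia 1/9

Czeslaw, as surviving spouse, takes 1/3.
The remaining 2/3 passes to Mieczyslaw's descendants per stirpes.
Oleg left no surviving issue, so that branch lapses and is disregarded.
The 2/3 is divided into 2 equal shares of 1/3 among Stanislawa, Tadeusz.
Stanislawa predeceased; the 1/3 allotted to Stanislawa's branch passes to Stanislawa's issue by representation.
The 1/3 is divided into 2 equal shares of 1/6 among Bogdan, Halina.
Bogdan is living and takes 1/6.
Halina is living and takes 1/6.
Tadeusz predeceased; the 1/3 allotted to Tadeusz's branch passes to Tadeusz's issue by representation.
Eliasz's line is the sole branch at this level, so the full 1/3 passes to Eliasz's issue by representation.
The 1/3 is divided into 3 equal shares of 1/9 among Franciszka, Zofia, Danuta.
Franciszka is living and takes 1/9.
Zofia is living and takes 1/9.
Danuta is living and takes 1/9.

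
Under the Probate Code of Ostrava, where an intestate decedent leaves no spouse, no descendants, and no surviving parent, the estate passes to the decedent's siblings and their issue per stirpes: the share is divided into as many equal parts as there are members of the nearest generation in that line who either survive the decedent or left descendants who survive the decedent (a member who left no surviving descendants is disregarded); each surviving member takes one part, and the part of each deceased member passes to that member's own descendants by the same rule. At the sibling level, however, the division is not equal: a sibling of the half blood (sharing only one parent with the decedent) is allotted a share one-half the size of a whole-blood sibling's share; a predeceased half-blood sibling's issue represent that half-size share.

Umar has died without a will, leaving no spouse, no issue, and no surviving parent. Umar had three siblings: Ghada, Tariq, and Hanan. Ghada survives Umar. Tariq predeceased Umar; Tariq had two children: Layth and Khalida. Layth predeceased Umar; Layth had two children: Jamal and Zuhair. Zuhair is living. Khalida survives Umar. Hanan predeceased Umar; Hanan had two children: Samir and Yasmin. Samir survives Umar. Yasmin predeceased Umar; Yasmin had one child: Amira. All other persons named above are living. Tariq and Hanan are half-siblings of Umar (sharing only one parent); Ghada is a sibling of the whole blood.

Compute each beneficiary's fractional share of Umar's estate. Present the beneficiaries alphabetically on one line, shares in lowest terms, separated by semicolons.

No spouse, descendants, or parent survives, so the estate passes to Umar's siblings per stirpes.
Half-blood siblings count for one-half the weight of whole-blood siblings at the initial division.
Dividing 1 in proportion to weights (total weight 2): Ghada (weight 1) → 1/2; Tariq (weight 1/2) → 1/4; Hanan (weight 1/2) → 1/4.
Ghada is living and takes 1/2.
Tariq predeceased; the 1/4 allotted to Tariq's branch passes to Tariq's issue by representation.
The 1/4 is divided into 2 equal shares of 1/8 among Layth, Khalida.
Layth predeceased; the 1/8 allotted to Layth's branch passes to Layth's issue by representation.
The 1/8 is divided into 2 equal shares of 1/16 among Jamal, Zuhair.
Jamal is living and takes 1/16.
Zuhair is living and takes 1/16.
Khalida is living and takes 1/8.
Hanan predeceased; the 1/4 allotted to Hanan's branch passes to Hanan's issue by representation.
The 1/4 is divided into 2 equal shares of 1/8 among Samir, Yasmin.
Samir is living and takes 1/8.
Yasmin predeceased; the 1/8 allotted to Yasmin's branch passes to Yasmin's issue by representation.
Amira is the sole taker at this level and receives the full 1/8.

Amira 1/8; Ghada 1/2; Jamal 1/16; Khalida 1/8; Samir 1/8; Zuhair 1/16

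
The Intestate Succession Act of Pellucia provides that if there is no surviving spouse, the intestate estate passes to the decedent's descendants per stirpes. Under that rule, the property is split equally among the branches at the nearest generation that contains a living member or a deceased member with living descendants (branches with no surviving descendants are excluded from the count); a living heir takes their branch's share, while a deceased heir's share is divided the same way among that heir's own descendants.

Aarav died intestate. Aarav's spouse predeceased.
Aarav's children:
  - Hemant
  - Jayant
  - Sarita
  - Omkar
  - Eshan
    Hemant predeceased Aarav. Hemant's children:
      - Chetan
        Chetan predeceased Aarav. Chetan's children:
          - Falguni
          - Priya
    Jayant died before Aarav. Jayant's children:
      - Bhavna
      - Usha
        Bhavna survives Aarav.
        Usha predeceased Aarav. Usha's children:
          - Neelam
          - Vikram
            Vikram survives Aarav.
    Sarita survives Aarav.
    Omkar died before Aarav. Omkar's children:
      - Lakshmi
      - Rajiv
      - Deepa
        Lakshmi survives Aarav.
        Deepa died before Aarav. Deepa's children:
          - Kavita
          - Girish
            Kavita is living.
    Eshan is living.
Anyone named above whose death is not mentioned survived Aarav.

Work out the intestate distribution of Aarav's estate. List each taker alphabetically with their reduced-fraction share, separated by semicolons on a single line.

There is no surviving spouse, so the entire estate passes to Aarav's descendants per stirpes.
The estate is divided into 5 equal shares of 1/5 among Hemant, Jayant, Sarita, Omkar, Eshan.
Hemant predeceased; the 1/5 allotted to Hemant's branch passes to Hemant's issue by representation.
Chetan's line is the sole branch at this level, so the full 1/5 passes to Chetan's issue by representation.
The 1/5 is divided into 2 equal shares of 1/10 among Falguni, Priya.
Falguni is living and takes 1/10.
Priya is living and takes 1/10.
Jayant predeceased; the 1/5 allotted to Jayant's branch passes to Jayant's issue by representation.
The 1/5 is divided into 2 equal shares of 1/10 among Bhavna, Usha.
Bhavna is living and takes 1/10.
Usha predeceased; the 1/10 allotted to Usha's branch passes to Usha's issue by representation.
The 1/10 is divided into 2 equal shares of 1/20 among Neelam, Vikram.
Neelam is living and takes 1/20.
Vikram is living and takes 1/20.
Sarita is living and takes 1/5.
Omkar predeceased; the 1/5 allotted to Omkar's branch passes to Omkar's issue by representation.
The 1/5 is divided into 3 equal shares of 1/15 among Lakshmi, Rajiv, Deepa.
Lakshmi is living and takes 1/15.
Rajiv is living and takes 1/15.
Deepa predeceased; the 1/15 allotted to Deepa's branch passes to Deepa's issue by representation.
The 1/15 is divided into 2 equal shares of 1/30 among Kavita, Girish.
Kavita is living and takes 1/30.
Girish is living and takes 1/30.
Eshan is living and takes 1/5.

Bhavna 1/10; Eshan 1/5; Falguni 1/10; Girish 1/30; Kavita 1/30; Lakshmi 1/15; Neelam 1/20; Priya 1/10; Rajiv 1/15; Sarita 1/5; Vikram 1/20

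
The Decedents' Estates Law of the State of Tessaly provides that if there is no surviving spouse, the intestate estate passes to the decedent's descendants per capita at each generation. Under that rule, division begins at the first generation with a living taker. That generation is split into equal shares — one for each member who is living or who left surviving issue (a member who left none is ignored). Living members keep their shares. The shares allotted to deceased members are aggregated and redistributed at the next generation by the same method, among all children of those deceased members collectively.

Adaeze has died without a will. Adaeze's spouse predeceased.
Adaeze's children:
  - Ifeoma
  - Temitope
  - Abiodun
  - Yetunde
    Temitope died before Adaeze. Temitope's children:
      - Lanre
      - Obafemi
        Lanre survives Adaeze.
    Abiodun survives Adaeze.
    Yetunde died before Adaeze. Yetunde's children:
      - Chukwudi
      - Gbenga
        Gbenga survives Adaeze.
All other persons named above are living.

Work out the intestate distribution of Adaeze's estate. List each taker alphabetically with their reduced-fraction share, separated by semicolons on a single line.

Abiodun 1/4; Chukwudi 1/8; Gbenga 1/8; Ifeoma 1/4; Lanre 1/8; Obafemi 1/8

There is no surviving spouse, so the entire estate passes to Adaeze's descendants per capita at each generation.
At generation 1 (Ifeoma, Temitope, Abiodun, Yetunde) there are 4 shares of (1)/4 = 1/4 each.
Living: Ifeoma and Abiodun — each takes 1/4.
Deceased: Temitope and Yetunde. Their combined 1/2 is pooled and carried to generation 2.
At generation 2 (Lanre, Obafemi, Chukwudi, Gbenga) there are 4 shares of (1/2)/4 = 1/8 each.
Living: Lanre, Obafemi, Chukwudi, and Gbenga — each takes 1/8.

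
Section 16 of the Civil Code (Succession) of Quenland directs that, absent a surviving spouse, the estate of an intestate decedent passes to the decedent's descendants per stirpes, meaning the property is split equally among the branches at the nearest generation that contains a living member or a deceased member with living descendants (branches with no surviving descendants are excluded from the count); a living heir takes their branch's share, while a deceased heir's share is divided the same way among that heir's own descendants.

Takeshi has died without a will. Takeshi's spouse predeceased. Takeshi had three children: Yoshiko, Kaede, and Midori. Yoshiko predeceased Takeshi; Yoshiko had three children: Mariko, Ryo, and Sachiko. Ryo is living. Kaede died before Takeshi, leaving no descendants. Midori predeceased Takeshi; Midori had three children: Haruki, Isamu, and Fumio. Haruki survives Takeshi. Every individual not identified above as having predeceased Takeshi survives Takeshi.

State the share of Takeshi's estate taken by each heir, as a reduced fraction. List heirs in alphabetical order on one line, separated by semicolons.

There is no surviving spouse, so the entire estate passes to Takeshi's descendants per stirpes.
Kaede left no surviving issue, so that branch lapses and is disregarded.
The estate is divided into 2 equal shares of 1/2 among Yoshiko, Midori.
Yoshiko predeceased; the 1/2 allotted to Yoshiko's branch passes to Yoshiko's issue by representation.
The 1/2 is divided into 3 equal shares of 1/6 among Mariko, Ryo, Sachiko.
Mariko is living and takes 1/6.
Ryo is living and takes 1/6.
Sachiko is living and takes 1/6.
Midori predeceased; the 1/2 allotted to Midori's branch passes to Midori's issue by representation.
The 1/2 is divided into 3 equal shares of 1/6 among Haruki, Isamu, Fumio.
Haruki is living and takes 1/6.
Isamu is living and takes 1/6.
Fumio is living and takes 1/6.

Fumio 1/6; Haruki 1/6; Isamu 1/6; Mariko 1/6; Ryo 1/6; Sachiko 1/6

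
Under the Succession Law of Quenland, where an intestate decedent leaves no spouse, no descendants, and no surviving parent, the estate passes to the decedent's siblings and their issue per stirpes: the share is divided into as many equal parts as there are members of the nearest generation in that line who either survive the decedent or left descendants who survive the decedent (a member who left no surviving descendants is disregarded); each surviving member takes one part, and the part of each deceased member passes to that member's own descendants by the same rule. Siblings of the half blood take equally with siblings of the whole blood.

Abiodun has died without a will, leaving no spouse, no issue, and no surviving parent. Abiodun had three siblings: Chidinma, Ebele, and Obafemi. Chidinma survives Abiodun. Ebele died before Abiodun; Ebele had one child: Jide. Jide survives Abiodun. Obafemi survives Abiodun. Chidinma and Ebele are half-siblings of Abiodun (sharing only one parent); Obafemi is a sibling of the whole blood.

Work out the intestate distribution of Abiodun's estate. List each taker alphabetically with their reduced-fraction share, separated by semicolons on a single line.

No spouse, descendants, or parent survives, so the estate passes to Abiodun's siblings per stirpes.
Half-blood and whole-blood siblings take equally under the stated rule.
The estate is divided into 3 equal shares of 1/3 among Chidinma, Ebele, Obafemi.
Chidinma is living and takes 1/3.
Ebele predeceased; the 1/3 allotted to Ebele's branch passes to Ebele's issue by representation.
Jide is the sole taker at this level and receives the full 1/3.
Obafemi is living and takes 1/3.

Chidinma 1/3; Jide 1/3; Obafemi 1/3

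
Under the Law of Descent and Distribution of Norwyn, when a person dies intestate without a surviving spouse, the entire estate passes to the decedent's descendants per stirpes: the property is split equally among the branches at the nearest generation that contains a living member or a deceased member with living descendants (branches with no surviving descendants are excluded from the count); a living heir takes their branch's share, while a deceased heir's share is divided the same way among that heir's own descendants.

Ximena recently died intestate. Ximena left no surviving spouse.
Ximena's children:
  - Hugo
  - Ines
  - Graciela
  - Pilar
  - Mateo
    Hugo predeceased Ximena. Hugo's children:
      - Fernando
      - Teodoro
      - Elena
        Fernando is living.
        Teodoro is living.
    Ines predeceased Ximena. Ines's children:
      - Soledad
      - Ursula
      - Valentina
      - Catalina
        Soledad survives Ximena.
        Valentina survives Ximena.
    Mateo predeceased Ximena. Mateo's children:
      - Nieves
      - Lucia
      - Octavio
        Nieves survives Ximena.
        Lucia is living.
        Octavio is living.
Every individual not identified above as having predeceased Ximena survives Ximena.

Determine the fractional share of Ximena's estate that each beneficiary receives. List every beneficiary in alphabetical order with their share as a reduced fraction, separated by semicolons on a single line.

There is no surviving spouse, so the entire estate passes to Ximena's descendants per stirpes.
The estate is divided into 5 equal shares of 1/5 among Hugo, Ines, Graciela, Pilar, Mateo.
Hugo predeceased; the 1/5 allotted to Hugo's branch passes to Hugo's issue by representation.
The 1/5 is divided into 3 equal shares of 1/15 among Fernando, Teodoro, Elena.
Fernando is living and takes 1/15.
Teodoro is living and takes 1/15.
Elena is living and takes 1/15.
Ines predeceased; the 1/5 allotted to Ines's branch passes to Ines's issue by representation.
The 1/5 is divided into 4 equal shares of 1/20 among Soledad, Ursula, Valentina, Catalina.
Soledad is living and takes 1/20.
Ursula is living and takes 1/20.
Valentina is living and takes 1/20.
Catalina is living and takes 1/20.
Graciela is living and takes 1/5.
Pilar is living and takes 1/5.
Mateo predeceased; the 1/5 allotted to Mateo's branch passes to Mateo's issue by representation.
The 1/5 is divided into 3 equal shares of 1/15 among Nieves, Lucia, Octavio.
Nieves is living and takes 1/15.
Lucia is living and takes 1/15.
Octavio is living and takes 1/15.

Catalina 1/20; Elena 1/15; Fernando 1/15; Graciela 1/5; Lucia 1/15; Nieves 1/15; Octavio 1/15; Pilar 1/5; Soledad 1/20; Teodoro 1/15; Ursula 1/20; Valentina 1/20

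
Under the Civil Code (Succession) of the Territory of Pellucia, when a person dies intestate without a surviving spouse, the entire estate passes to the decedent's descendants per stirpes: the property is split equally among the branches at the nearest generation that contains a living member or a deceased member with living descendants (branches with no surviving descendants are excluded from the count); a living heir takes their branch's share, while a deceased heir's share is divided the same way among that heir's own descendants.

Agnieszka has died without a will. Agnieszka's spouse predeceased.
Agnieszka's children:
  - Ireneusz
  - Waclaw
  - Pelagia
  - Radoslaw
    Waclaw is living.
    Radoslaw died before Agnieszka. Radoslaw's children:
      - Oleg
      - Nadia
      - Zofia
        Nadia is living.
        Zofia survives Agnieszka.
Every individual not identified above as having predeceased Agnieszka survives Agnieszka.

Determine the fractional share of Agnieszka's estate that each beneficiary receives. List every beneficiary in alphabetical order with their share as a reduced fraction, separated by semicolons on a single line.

There is no surviving spouse, so the entire estate passes to Agnieszka's descendants per stirpes.
The estate is divided into 4 equal shares of 1/4 among Ireneusz, Waclaw, Pelagia, Radoslaw.
Ireneusz is living and takes 1/4.
Waclaw is living and takes 1/4.
Pelagia is living and takes 1/4.
Radoslaw predeceased; the 1/4 allotted to Radoslaw's branch passes to Radoslaw's issue by representation.
The 1/4 is divided into 3 equal shares of 1/12 among Oleg, Nadia, Zofia.
Oleg is living and takes 1/12.
Nadia is living and takes 1/12.
Zofia is living and takes 1/12.

Ireneusz 1/4; Nadia 1/12; Oleg 1/12; Pelagia 1/4; Waclaw 1/4; Zofia 1/12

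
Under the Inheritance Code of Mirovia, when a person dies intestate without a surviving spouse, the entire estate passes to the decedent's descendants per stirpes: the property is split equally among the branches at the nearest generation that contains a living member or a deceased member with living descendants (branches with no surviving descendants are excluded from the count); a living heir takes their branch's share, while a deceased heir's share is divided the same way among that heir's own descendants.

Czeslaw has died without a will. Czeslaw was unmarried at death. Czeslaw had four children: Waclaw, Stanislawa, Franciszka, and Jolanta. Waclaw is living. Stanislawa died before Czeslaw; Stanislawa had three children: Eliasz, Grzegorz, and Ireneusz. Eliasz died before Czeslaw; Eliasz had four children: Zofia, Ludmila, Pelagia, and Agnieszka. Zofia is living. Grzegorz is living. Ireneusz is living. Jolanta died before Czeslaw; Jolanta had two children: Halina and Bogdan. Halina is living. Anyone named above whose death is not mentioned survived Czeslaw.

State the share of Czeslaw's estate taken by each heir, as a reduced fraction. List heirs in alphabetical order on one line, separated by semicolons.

Agnieszka 1/48; Bogdan 1/8; Franciszka 1/4; Grzegorz 1/12; Halina 1/8; Ireneusz 1/12; Ludmila 1/48; Pelagia 1/48; Waclaw 1/4; Zofia 1/48

There is no surviving spouse, so the entire estate passes to Czeslaw's descendants per stirpes.
The estate is divided into 4 equal shares of 1/4 among Waclaw, Stanislawa, Franciszka, Jolanta.
Waclaw is living and takes 1/4.
Stanislawa predeceased; the 1/4 allotted to Stanislawa's branch passes to Stanislawa's issue by representation.
The 1/4 is divided into 3 equal shares of 1/12 among Eliasz, Grzegorz, Ireneusz.
Eliasz predeceased; the 1/12 allotted to Eliasz's branch passes to Eliasz's issue by representation.
The 1/12 is divided into 4 equal shares of 1/48 among Zofia, Ludmila, Pelagia, Agnieszka.
Zofia is living and takes 1/48.
Ludmila is living and takes 1/48.
Pelagia is living and takes 1/48.
Agnieszka is living and takes 1/48.
Grzegorz is living and takes 1/12.
Ireneusz is living and takes 1/12.
Franciszka is living and takes 1/4.
Jolanta predeceased; the 1/4 allotted to Jolanta's branch passes to Jolanta's issue by representation.
The 1/4 is divided into 2 equal shares of 1/8 among Halina, Bogdan.
Halina is living and takes 1/8.
Bogdan is living and takes 1/8.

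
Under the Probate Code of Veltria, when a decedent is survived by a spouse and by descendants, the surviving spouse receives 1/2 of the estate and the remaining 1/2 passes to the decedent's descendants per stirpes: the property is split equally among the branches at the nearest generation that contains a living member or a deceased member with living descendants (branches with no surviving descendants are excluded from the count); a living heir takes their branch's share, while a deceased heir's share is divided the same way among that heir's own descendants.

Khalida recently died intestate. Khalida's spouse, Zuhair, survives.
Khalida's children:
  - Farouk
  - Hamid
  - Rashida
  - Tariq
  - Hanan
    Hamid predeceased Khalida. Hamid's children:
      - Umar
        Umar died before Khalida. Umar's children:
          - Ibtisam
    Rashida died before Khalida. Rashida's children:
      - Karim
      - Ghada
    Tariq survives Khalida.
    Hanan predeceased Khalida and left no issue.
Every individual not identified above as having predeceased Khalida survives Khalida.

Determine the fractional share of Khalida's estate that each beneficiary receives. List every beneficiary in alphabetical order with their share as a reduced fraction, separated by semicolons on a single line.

Farouk 1/8; Ghada 1/16; Ibtisam 1/8; Karim 1/16; Tariq 1/8; Zuhair 1/2

Zuhair, as surviving spouse, takes 1/2.
The remaining 1/2 passes to Khalida's descendants per stirpes.
Hanan left no surviving issue, so that branch lapses and is disregarded.
The 1/2 is divided into 4 equal shares of 1/8 among Farouk, Hamid, Rashida, Tariq.
Farouk is living and takes 1/8.
Hamid predeceased; the 1/8 allotted to Hamid's branch passes to Hamid's issue by representation.
Umar's line is the sole branch at this level, so the full 1/8 passes to Umar's issue by representation.
Ibtisam is the sole taker at this level and receives the full 1/8.
Rashida predeceased; the 1/8 allotted to Rashida's branch passes to Rashida's issue by representation.
The 1/8 is divided into 2 equal shares of 1/16 among Karim, Ghada.
Karim is living and takes 1/16.
Ghada is living and takes 1/16.
Tariq is living and takes 1/8.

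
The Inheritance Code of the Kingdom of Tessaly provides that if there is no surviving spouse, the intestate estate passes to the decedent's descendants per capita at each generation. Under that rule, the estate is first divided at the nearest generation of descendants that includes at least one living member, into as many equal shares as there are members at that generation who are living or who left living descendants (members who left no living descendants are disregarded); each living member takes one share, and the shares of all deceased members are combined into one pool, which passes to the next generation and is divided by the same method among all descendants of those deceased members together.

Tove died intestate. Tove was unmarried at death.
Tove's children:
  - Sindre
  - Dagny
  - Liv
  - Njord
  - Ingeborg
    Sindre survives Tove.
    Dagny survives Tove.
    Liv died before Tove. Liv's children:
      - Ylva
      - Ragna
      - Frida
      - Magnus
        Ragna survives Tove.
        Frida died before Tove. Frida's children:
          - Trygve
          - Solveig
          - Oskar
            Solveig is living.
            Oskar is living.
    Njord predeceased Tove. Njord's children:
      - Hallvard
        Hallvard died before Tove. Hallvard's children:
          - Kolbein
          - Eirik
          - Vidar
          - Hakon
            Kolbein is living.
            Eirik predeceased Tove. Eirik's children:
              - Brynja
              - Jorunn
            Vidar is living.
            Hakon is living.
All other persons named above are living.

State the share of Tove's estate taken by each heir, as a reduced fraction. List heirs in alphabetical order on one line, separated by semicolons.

There is no surviving spouse, so the entire estate passes to Tove's descendants per capita at each generation.
At generation 1 (Sindre, Dagny, Liv, Njord, Ingeborg) there are 5 shares of (1)/5 = 1/5 each.
Living: Sindre, Dagny, and Ingeborg — each takes 1/5.
Deceased: Liv and Njord. Their combined 2/5 is pooled and carried to generation 2.
At generation 2 (Ylva, Ragna, Frida, Magnus, Hallvard) there are 5 shares of (2/5)/5 = 2/25 each.
Living: Ylva, Ragna, and Magnus — each takes 2/25.
Deceased: Frida and Hallvard. Their combined 4/25 is pooled and carried to generation 3.
At generation 3 (Trygve, Solveig, Oskar, Kolbein, Eirik, Vidar, Hakon) there are 7 shares of (4/25)/7 = 4/175 each.
Living: Trygve, Solveig, Oskar, Kolbein, Vidar, and Hakon — each takes 4/175.
Deceased: Eirik. That 4/175 share is carried to generation 4.
At generation 4 (Brynja, Jorunn) there are 2 shares of (4/175)/2 = 2/175 each.
Living: Brynja and Jorunn — each takes 2/175.

Brynja 2/175; Dagny 1/5; Hakon 4/175; Ingeborg 1/5; Jorunn 2/175; Kolbein 4/175; Magnus 2/25; Oskar 4/175; Ragna 2/25; Sindre 1/5; Solveig 4/175; Trygve 4/175; Vidar 4/175; Ylva 2/25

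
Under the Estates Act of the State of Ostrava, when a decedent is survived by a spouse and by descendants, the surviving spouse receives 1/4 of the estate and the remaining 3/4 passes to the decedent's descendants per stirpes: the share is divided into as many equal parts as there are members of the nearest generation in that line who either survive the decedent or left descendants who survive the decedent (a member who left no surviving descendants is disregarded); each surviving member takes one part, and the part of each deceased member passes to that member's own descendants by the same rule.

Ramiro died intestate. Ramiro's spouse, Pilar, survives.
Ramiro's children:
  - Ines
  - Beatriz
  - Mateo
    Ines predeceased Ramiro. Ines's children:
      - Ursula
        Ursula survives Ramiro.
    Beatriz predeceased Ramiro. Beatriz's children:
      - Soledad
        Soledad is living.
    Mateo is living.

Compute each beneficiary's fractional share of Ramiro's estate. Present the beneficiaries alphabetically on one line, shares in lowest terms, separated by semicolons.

Pilar, as surviving spouse, takes 1/4.
The remaining 3/4 passes to Ramiro's descendants per stirpes.
The 3/4 is divided into 3 equal shares of 1/4 among Ines, Beatriz, Mateo.
Ines predeceased; the 1/4 allotted to Ines's branch passes to Ines's issue by representation.
Ursula is the sole taker at this level and receives the full 1/4.
Beatriz predeceased; the 1/4 allotted to Beatriz's branch passes to Beatriz's issue by representation.
Soledad is the sole taker at this level and receives the full 1/4.
Mateo is living and takes 1/4.

Mateo 1/4; Pilar 1/4; Soledad 1/4; Ursula 1/4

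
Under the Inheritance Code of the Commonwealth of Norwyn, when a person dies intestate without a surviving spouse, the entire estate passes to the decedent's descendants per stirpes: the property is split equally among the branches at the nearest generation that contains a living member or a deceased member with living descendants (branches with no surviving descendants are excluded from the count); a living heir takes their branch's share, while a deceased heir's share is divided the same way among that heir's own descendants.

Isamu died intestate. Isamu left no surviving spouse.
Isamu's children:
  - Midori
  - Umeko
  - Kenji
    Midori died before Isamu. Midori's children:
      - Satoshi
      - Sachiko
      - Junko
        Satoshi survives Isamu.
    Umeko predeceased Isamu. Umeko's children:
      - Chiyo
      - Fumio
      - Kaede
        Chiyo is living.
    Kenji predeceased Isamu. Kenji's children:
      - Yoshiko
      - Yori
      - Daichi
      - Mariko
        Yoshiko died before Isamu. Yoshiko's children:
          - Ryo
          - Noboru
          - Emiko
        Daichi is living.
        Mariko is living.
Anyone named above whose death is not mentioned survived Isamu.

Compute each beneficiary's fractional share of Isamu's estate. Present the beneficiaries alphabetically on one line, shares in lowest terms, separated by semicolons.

There is no surviving spouse, so the entire estate passes to Isamu's descendants per stirpes.
The estate is divided into 3 equal shares of 1/3 among Midori, Umeko, Kenji.
Midori predeceased; the 1/3 allotted to Midori's branch passes to Midori's issue by representation.
The 1/3 is divided into 3 equal shares of 1/9 among Satoshi, Sachiko, Junko.
Satoshi is living and takes 1/9.
Sachiko is living and takes 1/9.
Junko is living and takes 1/9.
Umeko predeceased; the 1/3 allotted to Umeko's branch passes to Umeko's issue by representation.
The 1/3 is divided into 3 equal shares of 1/9 among Chiyo, Fumio, Kaede.
Chiyo is living and takes 1/9.
Fumio is living and takes 1/9.
Kaede is living and takes 1/9.
Kenji predeceased; the 1/3 allotted to Kenji's branch passes to Kenji's issue by representation.
The 1/3 is divided into 4 equal shares of 1/12 among Yoshiko, Yori, Daichi, Mariko.
Yoshiko predeceased; the 1/12 allotted to Yoshiko's branch passes to Yoshiko's issue by representation.
The 1/12 is divided into 3 equal shares of 1/36 among Ryo, Noboru, Emiko.
Ryo is living and takes 1/36.
Noboru is living and takes 1/36.
Emiko is living and takes 1/36.
Yori is living and takes 1/12.
Daichi is living and takes 1/12.
Mariko is living and takes 1/12.

Chiyo 1/9; Daichi 1/12; Emiko 1/36; Fumio 1/9; Junko 1/9; Kaede 1/9; Mariko 1/12; Noboru 1/36; Ryo 1/36; Sachiko 1/9; Satoshi 1/9; Yori 1/12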